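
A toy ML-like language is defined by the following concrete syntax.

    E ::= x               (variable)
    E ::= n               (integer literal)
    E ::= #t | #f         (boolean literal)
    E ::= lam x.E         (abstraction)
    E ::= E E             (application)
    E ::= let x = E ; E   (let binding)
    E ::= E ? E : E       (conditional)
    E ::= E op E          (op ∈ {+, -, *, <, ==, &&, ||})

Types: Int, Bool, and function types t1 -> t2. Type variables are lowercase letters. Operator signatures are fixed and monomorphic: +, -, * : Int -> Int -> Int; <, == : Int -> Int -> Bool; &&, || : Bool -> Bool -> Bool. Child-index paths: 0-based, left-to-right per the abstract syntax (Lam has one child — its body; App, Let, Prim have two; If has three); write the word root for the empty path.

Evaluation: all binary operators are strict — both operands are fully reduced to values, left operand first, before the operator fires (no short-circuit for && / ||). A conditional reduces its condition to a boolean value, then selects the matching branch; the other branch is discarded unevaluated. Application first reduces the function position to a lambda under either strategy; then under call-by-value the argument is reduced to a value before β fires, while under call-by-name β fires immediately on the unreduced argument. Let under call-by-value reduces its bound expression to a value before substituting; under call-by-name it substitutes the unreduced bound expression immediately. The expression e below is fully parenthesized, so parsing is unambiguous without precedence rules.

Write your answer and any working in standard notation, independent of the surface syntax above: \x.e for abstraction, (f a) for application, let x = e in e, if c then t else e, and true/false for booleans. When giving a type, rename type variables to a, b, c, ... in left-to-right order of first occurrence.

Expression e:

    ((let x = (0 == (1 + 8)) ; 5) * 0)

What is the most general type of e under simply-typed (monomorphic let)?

Answer: Int

Working:
  unify Int ~ Int
  unify Int ~ Int
  unify Int ~ Int
  unify Int ~ Int
let x : Bool
  unify Int ~ Int
  unify Int ~ Int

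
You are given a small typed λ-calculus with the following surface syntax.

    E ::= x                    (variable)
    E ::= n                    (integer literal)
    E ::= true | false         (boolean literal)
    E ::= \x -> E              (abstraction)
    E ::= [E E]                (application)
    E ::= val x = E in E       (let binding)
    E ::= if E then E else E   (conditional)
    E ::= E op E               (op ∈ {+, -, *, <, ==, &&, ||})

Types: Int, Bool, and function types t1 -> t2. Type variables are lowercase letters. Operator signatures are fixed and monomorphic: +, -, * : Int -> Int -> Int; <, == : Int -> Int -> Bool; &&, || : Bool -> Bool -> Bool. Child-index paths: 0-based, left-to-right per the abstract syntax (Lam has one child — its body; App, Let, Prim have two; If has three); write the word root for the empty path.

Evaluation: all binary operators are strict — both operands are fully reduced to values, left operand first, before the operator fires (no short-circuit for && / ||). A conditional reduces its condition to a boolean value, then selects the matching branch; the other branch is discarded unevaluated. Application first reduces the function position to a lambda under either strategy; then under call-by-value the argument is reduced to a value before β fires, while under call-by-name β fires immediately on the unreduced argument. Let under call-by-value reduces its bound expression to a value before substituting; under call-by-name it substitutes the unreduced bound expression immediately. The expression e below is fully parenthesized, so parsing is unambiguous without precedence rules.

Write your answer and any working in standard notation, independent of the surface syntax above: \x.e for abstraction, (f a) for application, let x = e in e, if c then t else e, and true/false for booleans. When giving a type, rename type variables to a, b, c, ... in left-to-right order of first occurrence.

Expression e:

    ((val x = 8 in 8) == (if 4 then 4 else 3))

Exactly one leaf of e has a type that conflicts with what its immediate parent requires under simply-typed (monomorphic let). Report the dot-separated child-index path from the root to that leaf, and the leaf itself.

Trace:
let x : Int
  unify Int ~ Int
  unify Int ~ Bool
  FAIL: mismatch Int ~ Bool

Answer: 1.0 : 4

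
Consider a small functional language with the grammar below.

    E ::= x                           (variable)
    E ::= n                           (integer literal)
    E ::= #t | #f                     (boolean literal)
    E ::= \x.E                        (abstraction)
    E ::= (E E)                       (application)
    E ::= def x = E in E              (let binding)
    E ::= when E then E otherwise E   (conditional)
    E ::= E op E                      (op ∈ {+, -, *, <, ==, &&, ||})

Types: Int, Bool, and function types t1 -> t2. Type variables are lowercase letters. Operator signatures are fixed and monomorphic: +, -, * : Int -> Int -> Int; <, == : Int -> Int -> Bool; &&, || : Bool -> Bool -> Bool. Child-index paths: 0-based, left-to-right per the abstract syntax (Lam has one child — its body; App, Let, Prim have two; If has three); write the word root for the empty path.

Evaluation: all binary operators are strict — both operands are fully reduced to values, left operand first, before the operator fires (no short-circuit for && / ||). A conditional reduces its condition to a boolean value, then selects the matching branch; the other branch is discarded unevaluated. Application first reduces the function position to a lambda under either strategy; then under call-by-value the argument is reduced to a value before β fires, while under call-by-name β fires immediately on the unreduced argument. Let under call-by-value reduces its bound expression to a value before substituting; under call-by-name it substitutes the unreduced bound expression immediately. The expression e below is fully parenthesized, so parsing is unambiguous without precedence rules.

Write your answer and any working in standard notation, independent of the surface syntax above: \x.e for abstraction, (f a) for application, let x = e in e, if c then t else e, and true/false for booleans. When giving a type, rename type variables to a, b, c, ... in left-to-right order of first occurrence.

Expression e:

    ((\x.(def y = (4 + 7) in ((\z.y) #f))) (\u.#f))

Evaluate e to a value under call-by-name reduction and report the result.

Answer: 11

Derivation:
step 0: ((\x.(let y = (4 + 7) in ((\z.y) false))) (\u.false))
step 1: [beta@root] (let y = (4 + 7) in ((\z.y) false))
step 2: [let@root] ((\z.(4 + 7)) false)
step 3: [beta@root] (4 + 7)
step 4: [delta@root] 11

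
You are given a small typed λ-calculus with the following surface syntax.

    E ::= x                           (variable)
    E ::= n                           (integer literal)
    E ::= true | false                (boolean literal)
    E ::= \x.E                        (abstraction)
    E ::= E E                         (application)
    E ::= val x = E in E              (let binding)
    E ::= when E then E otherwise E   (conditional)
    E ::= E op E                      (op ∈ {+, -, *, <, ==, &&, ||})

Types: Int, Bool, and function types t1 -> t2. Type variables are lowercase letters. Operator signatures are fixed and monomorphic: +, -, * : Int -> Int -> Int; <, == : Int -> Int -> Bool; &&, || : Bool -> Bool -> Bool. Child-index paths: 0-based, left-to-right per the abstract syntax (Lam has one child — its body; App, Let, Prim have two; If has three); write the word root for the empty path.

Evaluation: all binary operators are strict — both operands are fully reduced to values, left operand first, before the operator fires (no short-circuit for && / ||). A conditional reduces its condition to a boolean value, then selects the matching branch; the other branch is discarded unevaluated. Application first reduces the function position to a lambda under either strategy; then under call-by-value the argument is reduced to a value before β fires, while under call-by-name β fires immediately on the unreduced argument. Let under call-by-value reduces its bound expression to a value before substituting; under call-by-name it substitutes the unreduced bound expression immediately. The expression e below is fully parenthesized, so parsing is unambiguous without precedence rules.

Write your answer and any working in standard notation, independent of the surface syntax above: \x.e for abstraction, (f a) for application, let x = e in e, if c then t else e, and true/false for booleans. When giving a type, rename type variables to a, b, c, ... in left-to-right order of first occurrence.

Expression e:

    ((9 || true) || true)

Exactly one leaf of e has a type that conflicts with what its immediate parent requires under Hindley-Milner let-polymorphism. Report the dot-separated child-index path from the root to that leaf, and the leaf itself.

Derivation:
  unify Int ~ Bool
  FAIL: mismatch Int ~ Bool

Answer: 0.0 : 9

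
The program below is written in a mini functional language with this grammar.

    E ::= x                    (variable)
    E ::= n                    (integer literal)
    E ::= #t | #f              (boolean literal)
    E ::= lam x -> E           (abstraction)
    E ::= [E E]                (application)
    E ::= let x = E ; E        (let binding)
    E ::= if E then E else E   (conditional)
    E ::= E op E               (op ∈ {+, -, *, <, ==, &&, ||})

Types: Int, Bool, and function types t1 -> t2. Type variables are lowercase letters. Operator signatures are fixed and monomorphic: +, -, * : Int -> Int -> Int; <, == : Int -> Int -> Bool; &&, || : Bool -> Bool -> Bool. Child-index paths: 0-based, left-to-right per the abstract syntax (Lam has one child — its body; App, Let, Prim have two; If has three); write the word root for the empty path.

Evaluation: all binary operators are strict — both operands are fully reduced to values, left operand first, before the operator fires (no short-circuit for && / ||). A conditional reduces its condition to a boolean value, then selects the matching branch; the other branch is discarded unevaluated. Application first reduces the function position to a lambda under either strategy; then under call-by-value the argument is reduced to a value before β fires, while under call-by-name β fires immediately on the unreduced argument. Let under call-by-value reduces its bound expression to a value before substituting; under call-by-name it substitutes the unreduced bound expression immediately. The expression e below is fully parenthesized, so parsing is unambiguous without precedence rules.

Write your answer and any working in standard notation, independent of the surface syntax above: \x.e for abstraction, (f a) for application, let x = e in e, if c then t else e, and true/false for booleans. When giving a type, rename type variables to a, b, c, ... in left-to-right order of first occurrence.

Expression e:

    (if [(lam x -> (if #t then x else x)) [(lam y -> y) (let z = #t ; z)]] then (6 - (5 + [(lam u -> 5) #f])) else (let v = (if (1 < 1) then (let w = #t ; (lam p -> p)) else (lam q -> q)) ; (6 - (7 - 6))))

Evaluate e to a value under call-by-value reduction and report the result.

Working:
step 0: (if ((\x.(if true then x else x)) ((\y.y) (let z = true in z))) then (6 - (5 + ((\u.5) false))) else (let v = (if (1 < 1) then (let w = true in (\p.p)) else (\q.q)) in (6 - (7 - 6))))
step 1: [let@0.1.1] (if ((\x.(if true then x else x)) ((\y.y) true)) then (6 - (5 + ((\u.5) false))) else (let v = (if (1 < 1) then (let w = true in (\p.p)) else (\q.q)) in (6 - (7 - 6))))
step 2: [beta@0.1] (if ((\x.(if true then x else x)) true) then (6 - (5 + ((\u.5) false))) else (let v = (if (1 < 1) then (let w = true in (\p.p)) else (\q.q)) in (6 - (7 - 6))))
step 3: [beta@0] (if (if true then true else true) then (6 - (5 + ((\u.5) false))) else (let v = (if (1 < 1) then (let w = true in (\p.p)) else (\q.q)) in (6 - (7 - 6))))
step 4: [if@0] (if true then (6 - (5 + ((\u.5) false))) else (let v = (if (1 < 1) then (let w = true in (\p.p)) else (\q.q)) in (6 - (7 - 6))))
step 5: [if@root] (6 - (5 + ((\u.5) false)))
step 6: [beta@1.1] (6 - (5 + 5))
step 7: [delta@1] (6 - 10)
step 8: [delta@root] -4

Answer: -4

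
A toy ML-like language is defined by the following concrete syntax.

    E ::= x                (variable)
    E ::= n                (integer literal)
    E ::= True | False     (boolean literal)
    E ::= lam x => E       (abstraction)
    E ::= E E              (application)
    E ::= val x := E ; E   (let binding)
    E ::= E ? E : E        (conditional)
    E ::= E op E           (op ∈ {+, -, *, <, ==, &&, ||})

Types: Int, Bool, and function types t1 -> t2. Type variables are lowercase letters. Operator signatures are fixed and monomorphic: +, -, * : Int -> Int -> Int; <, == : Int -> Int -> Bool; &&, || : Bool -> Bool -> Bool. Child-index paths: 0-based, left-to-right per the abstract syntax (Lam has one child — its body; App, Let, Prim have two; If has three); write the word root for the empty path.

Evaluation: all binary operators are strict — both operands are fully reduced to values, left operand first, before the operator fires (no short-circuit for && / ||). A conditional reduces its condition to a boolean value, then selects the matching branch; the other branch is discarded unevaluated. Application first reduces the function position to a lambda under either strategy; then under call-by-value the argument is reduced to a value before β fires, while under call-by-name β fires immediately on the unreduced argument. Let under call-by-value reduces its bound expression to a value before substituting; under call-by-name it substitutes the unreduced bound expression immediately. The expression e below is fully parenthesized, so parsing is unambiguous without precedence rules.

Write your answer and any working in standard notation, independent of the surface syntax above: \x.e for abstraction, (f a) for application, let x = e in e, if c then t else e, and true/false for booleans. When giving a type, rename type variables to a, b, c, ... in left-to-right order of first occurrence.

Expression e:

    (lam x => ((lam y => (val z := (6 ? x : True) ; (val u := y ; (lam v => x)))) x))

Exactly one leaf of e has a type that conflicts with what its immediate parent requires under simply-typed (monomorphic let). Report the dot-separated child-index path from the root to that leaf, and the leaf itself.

Working:
  unify Int ~ Bool
  FAIL: mismatch Int ~ Bool

Answer: 0.0.0.0.0 : 6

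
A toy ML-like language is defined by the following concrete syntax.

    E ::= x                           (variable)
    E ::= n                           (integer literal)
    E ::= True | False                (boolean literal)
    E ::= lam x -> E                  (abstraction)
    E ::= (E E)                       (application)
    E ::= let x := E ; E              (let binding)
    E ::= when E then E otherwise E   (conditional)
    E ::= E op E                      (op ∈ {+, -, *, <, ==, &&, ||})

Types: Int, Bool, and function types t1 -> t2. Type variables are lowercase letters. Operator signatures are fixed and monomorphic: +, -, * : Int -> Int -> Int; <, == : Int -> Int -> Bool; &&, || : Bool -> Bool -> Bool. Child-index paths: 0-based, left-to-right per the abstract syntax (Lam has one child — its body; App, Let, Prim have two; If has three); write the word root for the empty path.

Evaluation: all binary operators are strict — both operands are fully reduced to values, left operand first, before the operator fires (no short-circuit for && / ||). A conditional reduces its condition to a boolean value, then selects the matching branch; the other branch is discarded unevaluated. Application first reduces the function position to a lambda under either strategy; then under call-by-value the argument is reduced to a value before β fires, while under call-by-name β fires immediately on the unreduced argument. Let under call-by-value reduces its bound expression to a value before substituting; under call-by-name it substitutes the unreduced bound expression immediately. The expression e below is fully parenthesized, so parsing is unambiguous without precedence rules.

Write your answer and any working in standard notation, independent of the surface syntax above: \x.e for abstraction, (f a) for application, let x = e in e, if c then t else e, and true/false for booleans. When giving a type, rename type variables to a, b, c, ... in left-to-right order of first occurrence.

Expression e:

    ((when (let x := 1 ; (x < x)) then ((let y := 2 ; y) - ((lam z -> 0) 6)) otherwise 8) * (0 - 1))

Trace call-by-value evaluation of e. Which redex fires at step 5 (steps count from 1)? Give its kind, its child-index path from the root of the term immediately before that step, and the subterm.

Answer: delta at root : (8 * -1)

Trace:
step 0: ((if (let x = 1 in (x < x)) then ((let y = 2 in y) - ((\z.0) 6)) else 8) * (0 - 1))
step 1: [let@0.0] ((if (1 < 1) then ((let y = 2 in y) - ((\z.0) 6)) else 8) * (0 - 1))
step 2: [delta@0.0] ((if false then ((let y = 2 in y) - ((\z.0) 6)) else 8) * (0 - 1))
step 3: [if@0] (8 * (0 - 1))
step 4: [delta@1] (8 * -1)
step 5: [delta@root] -8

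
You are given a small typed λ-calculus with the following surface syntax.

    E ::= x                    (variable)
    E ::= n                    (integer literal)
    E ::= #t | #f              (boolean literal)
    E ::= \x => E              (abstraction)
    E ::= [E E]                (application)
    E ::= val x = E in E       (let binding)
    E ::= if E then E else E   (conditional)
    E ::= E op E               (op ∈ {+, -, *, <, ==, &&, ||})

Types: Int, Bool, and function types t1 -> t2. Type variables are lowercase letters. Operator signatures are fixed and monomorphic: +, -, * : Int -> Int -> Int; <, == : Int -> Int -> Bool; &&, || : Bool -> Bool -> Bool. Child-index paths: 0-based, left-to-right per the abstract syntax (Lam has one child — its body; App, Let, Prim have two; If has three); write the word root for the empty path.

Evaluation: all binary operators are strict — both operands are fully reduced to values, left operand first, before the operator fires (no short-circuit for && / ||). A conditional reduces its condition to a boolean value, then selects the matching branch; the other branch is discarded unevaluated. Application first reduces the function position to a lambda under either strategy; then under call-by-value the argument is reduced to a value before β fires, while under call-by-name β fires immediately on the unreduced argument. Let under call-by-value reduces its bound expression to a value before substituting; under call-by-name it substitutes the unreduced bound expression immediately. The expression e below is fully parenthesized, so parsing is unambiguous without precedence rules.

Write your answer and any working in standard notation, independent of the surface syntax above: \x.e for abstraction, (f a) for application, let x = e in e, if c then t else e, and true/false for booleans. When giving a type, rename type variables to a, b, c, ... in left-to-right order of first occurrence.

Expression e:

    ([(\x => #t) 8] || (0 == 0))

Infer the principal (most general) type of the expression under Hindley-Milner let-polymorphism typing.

Trace:
\x._ : a -> Bool
  unify a -> Bool ~ Int -> b
  unify a ~ Int
  unify Bool ~ b
_ _ : Bool
  unify Bool ~ Bool
  unify Int ~ Int
  unify Int ~ Int
  unify Bool ~ Bool

Answer: Bool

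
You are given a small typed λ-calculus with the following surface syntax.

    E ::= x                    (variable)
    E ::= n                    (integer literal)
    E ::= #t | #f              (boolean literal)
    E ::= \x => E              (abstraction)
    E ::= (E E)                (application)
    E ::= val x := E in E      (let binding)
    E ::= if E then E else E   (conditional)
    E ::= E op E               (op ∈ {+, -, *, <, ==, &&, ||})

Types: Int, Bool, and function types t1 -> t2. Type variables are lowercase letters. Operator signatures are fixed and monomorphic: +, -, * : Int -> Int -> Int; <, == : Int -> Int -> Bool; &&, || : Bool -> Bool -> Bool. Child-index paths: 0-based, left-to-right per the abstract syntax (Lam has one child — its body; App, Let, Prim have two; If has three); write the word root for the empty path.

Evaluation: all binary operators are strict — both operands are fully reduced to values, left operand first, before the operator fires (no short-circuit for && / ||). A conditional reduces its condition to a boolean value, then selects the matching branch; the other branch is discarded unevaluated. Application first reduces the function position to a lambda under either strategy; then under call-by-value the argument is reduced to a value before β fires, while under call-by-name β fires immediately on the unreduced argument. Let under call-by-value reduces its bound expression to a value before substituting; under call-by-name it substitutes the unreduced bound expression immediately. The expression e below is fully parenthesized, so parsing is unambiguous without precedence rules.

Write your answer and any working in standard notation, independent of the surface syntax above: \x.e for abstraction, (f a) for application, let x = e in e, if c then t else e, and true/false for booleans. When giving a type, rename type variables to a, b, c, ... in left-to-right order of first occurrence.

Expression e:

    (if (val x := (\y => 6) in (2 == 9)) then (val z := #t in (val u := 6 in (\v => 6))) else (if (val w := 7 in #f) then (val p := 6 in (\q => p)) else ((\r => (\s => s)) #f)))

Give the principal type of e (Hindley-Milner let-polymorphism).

Answer: Int -> Int

Derivation:
\y._ : a -> Int
let x : forall. a -> Int
  unify Int ~ Int
  unify Int ~ Int
  unify Bool ~ Bool
let z : Bool
let u : Int
\v._ : b -> Int
let w : Int
  unify Bool ~ Bool
let p : Int
p : Int
\q._ : c -> Int
s : e
\s._ : e -> e
\r._ : d -> e -> e
  unify d -> e -> e ~ Bool -> f
  unify d ~ Bool
  unify e -> e ~ f
_ _ : e -> e
  unify c -> Int ~ e -> e
  unify c ~ e
  unify Int ~ e
  unify b -> Int ~ Int -> Int
  unify b ~ Int
  unify Int ~ Int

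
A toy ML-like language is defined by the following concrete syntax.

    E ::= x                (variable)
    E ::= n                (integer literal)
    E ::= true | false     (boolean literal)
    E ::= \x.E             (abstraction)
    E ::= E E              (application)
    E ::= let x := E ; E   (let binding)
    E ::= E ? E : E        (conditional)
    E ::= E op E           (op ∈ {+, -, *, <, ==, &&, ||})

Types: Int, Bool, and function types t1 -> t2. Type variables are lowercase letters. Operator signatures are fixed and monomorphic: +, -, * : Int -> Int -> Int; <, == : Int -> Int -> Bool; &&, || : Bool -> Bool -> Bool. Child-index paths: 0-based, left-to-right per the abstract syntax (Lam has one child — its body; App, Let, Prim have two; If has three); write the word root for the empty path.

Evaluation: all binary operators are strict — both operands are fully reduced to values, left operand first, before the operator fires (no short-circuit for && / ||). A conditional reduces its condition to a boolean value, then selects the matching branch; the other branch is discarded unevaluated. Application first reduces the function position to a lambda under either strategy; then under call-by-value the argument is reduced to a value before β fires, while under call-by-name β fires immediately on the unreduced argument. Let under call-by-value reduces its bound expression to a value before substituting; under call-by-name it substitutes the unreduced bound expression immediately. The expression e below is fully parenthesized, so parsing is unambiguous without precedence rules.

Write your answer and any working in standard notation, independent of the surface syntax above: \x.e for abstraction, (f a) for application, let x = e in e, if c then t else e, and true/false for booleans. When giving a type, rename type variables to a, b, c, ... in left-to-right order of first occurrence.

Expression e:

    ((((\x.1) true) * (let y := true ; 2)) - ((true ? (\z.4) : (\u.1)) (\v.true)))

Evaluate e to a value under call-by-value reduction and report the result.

Answer: -2

Working:
step 0: ((((\x.1) true) * (let y = true in 2)) - ((if true then (\z.4) else (\u.1)) (\v.true)))
step 1: [beta@0.0] ((1 * (let y = true in 2)) - ((if true then (\z.4) else (\u.1)) (\v.true)))
step 2: [let@0.1] ((1 * 2) - ((if true then (\z.4) else (\u.1)) (\v.true)))
step 3: [delta@0] (2 - ((if true then (\z.4) else (\u.1)) (\v.true)))
step 4: [if@1.0] (2 - ((\z.4) (\v.true)))
step 5: [beta@1] (2 - 4)
step 6: [delta@root] -2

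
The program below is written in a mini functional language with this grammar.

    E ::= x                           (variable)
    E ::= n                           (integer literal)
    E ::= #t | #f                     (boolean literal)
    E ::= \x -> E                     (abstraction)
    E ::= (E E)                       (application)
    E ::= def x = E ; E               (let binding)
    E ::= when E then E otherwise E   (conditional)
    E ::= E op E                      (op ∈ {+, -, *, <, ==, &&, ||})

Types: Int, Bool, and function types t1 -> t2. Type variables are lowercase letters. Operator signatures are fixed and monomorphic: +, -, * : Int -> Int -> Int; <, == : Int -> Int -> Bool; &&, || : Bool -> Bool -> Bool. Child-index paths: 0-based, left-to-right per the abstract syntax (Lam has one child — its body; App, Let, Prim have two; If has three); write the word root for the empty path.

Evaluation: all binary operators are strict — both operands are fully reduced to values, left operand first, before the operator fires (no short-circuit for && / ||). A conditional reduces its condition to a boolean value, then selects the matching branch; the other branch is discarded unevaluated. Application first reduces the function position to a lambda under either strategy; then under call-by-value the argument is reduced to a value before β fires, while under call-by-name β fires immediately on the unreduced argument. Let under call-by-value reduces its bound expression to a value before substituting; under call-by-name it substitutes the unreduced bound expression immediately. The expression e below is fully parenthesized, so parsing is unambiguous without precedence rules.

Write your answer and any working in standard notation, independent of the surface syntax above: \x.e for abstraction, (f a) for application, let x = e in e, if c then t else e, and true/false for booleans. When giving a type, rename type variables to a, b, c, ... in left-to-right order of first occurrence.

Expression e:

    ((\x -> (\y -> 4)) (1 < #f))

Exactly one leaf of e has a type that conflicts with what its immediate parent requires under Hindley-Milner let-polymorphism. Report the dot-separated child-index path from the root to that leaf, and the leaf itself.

Answer: 1.1 : false

Derivation:
\y._ : b -> Int
\x._ : a -> b -> Int
  unify Int ~ Int
  unify Bool ~ Int
  FAIL: mismatch Bool ~ Int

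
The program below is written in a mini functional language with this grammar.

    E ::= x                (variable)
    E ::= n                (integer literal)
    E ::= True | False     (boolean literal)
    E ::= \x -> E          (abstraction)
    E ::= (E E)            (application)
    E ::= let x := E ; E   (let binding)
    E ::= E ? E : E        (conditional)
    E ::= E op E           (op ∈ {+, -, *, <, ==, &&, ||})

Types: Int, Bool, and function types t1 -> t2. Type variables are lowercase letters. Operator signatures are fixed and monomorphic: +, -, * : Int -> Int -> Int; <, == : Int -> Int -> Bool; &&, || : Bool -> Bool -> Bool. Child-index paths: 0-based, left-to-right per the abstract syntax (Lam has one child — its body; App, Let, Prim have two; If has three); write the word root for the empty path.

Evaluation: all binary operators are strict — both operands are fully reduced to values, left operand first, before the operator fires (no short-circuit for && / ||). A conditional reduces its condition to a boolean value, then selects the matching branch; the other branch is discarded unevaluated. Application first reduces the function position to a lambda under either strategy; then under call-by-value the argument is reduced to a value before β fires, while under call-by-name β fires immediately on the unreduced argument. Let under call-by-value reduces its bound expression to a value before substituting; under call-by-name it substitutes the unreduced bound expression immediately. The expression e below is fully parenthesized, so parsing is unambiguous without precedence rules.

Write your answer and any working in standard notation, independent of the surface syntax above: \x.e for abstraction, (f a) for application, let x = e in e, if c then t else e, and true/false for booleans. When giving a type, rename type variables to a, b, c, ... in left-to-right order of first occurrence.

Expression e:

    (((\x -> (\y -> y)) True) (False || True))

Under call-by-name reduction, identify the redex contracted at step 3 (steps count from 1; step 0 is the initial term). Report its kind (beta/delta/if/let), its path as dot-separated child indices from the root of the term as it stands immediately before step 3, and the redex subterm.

Working:
step 0: (((\x.(\y.y)) true) (false || true))
step 1: [beta@0] ((\y.y) (false || true))
step 2: [beta@root] (false || true)
step 3: [delta@root] true

Answer: delta at root : (false || true)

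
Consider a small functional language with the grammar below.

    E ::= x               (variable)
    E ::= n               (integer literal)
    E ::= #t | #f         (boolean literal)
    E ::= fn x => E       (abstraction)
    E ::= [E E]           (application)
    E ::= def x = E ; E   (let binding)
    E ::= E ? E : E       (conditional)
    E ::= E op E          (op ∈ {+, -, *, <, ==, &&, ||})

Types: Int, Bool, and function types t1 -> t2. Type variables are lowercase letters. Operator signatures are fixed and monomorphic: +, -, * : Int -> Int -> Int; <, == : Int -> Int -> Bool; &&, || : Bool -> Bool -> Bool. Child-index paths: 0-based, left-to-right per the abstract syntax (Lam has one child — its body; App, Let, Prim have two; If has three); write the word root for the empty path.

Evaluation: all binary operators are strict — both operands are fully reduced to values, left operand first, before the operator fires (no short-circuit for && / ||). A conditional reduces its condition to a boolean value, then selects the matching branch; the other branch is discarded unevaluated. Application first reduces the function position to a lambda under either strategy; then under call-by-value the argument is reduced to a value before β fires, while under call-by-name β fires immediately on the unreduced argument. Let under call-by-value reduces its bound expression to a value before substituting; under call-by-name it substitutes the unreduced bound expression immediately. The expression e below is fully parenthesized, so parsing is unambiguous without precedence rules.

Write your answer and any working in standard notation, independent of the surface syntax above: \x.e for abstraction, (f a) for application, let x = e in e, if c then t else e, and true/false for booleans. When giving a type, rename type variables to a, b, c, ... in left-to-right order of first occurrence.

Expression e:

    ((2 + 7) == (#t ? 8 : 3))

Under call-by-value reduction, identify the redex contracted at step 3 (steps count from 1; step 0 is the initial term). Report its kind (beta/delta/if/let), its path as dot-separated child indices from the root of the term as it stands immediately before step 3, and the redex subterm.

Trace:
step 0: ((2 + 7) == (if true then 8 else 3))
step 1: [delta@0] (9 == (if true then 8 else 3))
step 2: [if@1] (9 == 8)
step 3: [delta@root] false

Answer: delta at root : (9 == 8)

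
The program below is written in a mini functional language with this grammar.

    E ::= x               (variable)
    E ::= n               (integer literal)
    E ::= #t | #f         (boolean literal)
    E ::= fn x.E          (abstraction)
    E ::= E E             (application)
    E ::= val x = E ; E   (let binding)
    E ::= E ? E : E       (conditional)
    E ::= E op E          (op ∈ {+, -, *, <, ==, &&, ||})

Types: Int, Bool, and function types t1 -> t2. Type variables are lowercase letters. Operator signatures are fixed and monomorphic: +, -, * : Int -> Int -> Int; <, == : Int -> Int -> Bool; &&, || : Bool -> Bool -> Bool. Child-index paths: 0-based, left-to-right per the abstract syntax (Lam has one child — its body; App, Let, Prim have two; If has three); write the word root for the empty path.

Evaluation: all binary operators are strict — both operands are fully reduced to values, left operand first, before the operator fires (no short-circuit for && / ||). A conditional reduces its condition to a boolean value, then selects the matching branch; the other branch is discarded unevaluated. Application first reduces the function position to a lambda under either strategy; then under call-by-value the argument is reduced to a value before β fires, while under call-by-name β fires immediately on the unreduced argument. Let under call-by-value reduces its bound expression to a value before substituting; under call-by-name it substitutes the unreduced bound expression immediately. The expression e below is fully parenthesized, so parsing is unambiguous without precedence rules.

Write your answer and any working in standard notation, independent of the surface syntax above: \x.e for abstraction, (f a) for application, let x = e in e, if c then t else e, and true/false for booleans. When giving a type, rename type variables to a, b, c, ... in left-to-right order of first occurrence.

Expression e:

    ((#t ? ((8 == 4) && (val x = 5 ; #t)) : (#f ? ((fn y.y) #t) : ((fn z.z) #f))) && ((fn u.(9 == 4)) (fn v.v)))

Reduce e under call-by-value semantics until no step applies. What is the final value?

Answer: false

Working:
step 0: ((if true then ((8 == 4) && (let x = 5 in true)) else (if false then ((\y.y) true) else ((\z.z) false))) && ((\u.(9 == 4)) (\v.v)))
step 1: [if@0] (((8 == 4) && (let x = 5 in true)) && ((\u.(9 == 4)) (\v.v)))
step 2: [delta@0.0] ((false && (let x = 5 in true)) && ((\u.(9 == 4)) (\v.v)))
step 3: [let@0.1] ((false && true) && ((\u.(9 == 4)) (\v.v)))
step 4: [delta@0] (false && ((\u.(9 == 4)) (\v.v)))
step 5: [beta@1] (false && (9 == 4))
step 6: [delta@1] (false && false)
step 7: [delta@root] false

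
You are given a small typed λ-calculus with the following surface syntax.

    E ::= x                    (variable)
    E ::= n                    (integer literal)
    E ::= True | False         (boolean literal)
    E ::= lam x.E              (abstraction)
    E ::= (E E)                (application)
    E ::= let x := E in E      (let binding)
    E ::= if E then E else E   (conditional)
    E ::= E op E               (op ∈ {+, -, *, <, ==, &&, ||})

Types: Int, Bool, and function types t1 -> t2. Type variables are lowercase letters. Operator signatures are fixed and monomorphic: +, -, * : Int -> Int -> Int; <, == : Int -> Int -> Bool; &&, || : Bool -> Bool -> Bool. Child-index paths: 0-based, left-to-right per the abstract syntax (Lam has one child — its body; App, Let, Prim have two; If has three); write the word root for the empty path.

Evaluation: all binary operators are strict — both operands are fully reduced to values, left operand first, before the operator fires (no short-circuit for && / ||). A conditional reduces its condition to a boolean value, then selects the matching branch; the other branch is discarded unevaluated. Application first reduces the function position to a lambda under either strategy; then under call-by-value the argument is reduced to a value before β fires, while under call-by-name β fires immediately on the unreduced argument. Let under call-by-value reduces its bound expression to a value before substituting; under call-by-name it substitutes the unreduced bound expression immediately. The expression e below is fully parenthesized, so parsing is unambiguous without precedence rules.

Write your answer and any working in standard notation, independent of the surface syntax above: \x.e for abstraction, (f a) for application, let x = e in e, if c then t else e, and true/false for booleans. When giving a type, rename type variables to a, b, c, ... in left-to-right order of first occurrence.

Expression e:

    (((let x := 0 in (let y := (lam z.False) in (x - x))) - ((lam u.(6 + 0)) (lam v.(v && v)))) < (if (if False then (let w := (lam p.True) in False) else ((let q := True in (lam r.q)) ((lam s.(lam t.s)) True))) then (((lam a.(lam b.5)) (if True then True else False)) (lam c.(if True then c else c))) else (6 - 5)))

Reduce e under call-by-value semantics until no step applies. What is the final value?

Derivation:
step 0: (((let x = 0 in (let y = (\z.false) in (x - x))) - ((\u.(6 + 0)) (\v.(v && v)))) < (if (if false then (let w = (\p.true) in false) else ((let q = true in (\r.q)) ((\s.(\t.s)) true))) then (((\a.(\b.5)) (if true then true else false)) (\c.(if true then c else c))) else (6 - 5)))
step 1: [let@0.0] (((let y = (\z.false) in (0 - 0)) - ((\u.(6 + 0)) (\v.(v && v)))) < (if (if false then (let w = (\p.true) in false) else ((let q = true in (\r.q)) ((\s.(\t.s)) true))) then (((\a.(\b.5)) (if true then true else false)) (\c.(if true then c else c))) else (6 - 5)))
step 2: [let@0.0] (((0 - 0) - ((\u.(6 + 0)) (\v.(v && v)))) < (if (if false then (let w = (\p.true) in false) else ((let q = true in (\r.q)) ((\s.(\t.s)) true))) then (((\a.(\b.5)) (if true then true else false)) (\c.(if true then c else c))) else (6 - 5)))
step 3: [delta@0.0] ((0 - ((\u.(6 + 0)) (\v.(v && v)))) < (if (if false then (let w = (\p.true) in false) else ((let q = true in (\r.q)) ((\s.(\t.s)) true))) then (((\a.(\b.5)) (if true then true else false)) (\c.(if true then c else c))) else (6 - 5)))
step 4: [beta@0.1] ((0 - (6 + 0)) < (if (if false then (let w = (\p.true) in false) else ((let q = true in (\r.q)) ((\s.(\t.s)) true))) then (((\a.(\b.5)) (if true then true else false)) (\c.(if true then c else c))) else (6 - 5)))
step 5: [delta@0.1] ((0 - 6) < (if (if false then (let w = (\p.true) in false) else ((let q = true in (\r.q)) ((\s.(\t.s)) true))) then (((\a.(\b.5)) (if true then true else false)) (\c.(if true then c else c))) else (6 - 5)))
step 6: [delta@0] (-6 < (if (if false then (let w = (\p.true) in false) else ((let q = true in (\r.q)) ((\s.(\t.s)) true))) then (((\a.(\b.5)) (if true then true else false)) (\c.(if true then c else c))) else (6 - 5)))
step 7: [if@1.0] (-6 < (if ((let q = true in (\r.q)) ((\s.(\t.s)) true)) then (((\a.(\b.5)) (if true then true else false)) (\c.(if true then c else c))) else (6 - 5)))
step 8: [let@1.0.0] (-6 < (if ((\r.true) ((\s.(\t.s)) true)) then (((\a.(\b.5)) (if true then true else false)) (\c.(if true then c else c))) else (6 - 5)))
step 9: [beta@1.0.1] (-6 < (if ((\r.true) (\t.true)) then (((\a.(\b.5)) (if true then true else false)) (\c.(if true then c else c))) else (6 - 5)))
step 10: [beta@1.0] (-6 < (if true then (((\a.(\b.5)) (if true then true else false)) (\c.(if true then c else c))) else (6 - 5)))
step 11: [if@1] (-6 < (((\a.(\b.5)) (if true then true else false)) (\c.(if true then c else c))))
step 12: [if@1.0.1] (-6 < (((\a.(\b.5)) true) (\c.(if true then c else c))))
step 13: [beta@1.0] (-6 < ((\b.5) (\c.(if true then c else c))))
step 14: [beta@1] (-6 < 5)
step 15: [delta@root] true

Answer: true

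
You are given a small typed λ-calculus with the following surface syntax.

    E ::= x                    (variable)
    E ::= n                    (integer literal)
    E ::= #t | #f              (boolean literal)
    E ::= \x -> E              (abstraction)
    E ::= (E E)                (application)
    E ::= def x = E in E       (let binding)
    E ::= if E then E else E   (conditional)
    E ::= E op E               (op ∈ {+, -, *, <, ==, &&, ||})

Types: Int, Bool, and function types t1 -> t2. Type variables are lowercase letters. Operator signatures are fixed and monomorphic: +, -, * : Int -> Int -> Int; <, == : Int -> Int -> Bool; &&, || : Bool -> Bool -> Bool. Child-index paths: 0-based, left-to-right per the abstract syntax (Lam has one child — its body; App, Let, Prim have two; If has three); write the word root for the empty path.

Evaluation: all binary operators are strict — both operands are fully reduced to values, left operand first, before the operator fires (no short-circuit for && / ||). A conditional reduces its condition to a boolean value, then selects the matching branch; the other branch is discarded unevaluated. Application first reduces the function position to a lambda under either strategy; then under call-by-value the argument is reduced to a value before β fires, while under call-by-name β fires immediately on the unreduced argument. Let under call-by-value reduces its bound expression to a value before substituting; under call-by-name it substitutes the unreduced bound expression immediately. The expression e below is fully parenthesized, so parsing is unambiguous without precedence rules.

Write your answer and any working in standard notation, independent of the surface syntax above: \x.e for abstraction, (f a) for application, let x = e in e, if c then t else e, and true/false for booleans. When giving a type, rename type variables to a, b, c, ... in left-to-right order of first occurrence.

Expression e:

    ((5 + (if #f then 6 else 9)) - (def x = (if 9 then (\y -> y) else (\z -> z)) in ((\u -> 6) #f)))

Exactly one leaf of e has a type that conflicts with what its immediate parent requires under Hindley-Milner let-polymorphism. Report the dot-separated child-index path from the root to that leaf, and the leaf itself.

Derivation:
  unify Int ~ Int
  unify Bool ~ Bool
  unify Int ~ Int
  unify Int ~ Int
  unify Int ~ Int
  unify Int ~ Bool
  FAIL: mismatch Int ~ Bool

Answer: 1.0.0 : 9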